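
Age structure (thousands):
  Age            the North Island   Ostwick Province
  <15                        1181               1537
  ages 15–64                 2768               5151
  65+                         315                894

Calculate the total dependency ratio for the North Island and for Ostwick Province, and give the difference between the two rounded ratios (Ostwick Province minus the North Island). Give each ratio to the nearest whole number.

the North Island: (1181 + 315) / 2768 × 100 = 1496 / 2768 × 100 = 54
Ostwick Province: (1537 + 894) / 5151 × 100 = 2431 / 5151 × 100 = 47

the North Island: 54
Ostwick Province: 47
Difference: -7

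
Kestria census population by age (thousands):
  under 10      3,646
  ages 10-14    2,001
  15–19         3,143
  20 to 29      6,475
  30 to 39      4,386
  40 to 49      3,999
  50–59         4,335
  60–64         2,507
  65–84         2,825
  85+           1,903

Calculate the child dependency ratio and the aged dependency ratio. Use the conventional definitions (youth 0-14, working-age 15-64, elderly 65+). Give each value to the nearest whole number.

0–14: 3,646 + 2,001 = 5,647
15–64: 3,143 + 6,475 + 4,386 + 3,999 + 4,335 + 2,507 = 24,845
65+: 2,825 + 1,903 = 4,728
Youth dependency ratio = 5,647 / 24,845 × 100 = 23
Old-age dependency ratio = 4,728 / 24,845 × 100 = 19

Youth dependency ratio: 23
Old-age dependency ratio: 19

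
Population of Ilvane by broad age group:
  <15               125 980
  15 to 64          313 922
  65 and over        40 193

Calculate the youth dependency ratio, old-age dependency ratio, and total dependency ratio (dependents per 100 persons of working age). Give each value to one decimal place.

Youth dependency ratio: 40.1
Old-age dependency ratio: 12.8
Total dependency ratio: 52.9

Youth dependency ratio = 125 980 / 313 922 × 100 = 40.1
Old-age dependency ratio = 40 193 / 313 922 × 100 = 12.8
Total dependency ratio = (125 980 + 40 193) / 313 922 × 100 = 166 173 / 313 922 × 100 = 52.9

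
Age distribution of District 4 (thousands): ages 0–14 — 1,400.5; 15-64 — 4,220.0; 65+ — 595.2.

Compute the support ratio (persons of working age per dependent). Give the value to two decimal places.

Support ratio = 4,220.0 / (1,400.5 + 595.2) = 4,220.0 / 1,995.7 = 2.11

Support ratio: 2.11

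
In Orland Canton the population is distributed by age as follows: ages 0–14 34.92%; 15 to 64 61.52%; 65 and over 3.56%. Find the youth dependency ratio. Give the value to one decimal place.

Youth dependency ratio = 34.92 / 61.52 × 100 = 56.8

Youth dependency ratio: 56.8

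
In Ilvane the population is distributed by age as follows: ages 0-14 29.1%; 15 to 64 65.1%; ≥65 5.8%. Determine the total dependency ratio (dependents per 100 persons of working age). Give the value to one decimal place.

Total dependency ratio: 53.6

Total dependency ratio = (29.1 + 5.8) / 65.1 × 100 = 34.9 / 65.1 × 100 = 53.6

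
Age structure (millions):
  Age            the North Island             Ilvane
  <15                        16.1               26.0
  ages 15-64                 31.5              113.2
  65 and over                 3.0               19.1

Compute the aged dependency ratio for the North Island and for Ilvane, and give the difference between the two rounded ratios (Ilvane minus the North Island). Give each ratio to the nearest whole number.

the North Island: 10
Ilvane: 17
Difference: +7

the North Island: 3.0 / 31.5 × 100 = 10
Ilvane: 19.1 / 113.2 × 100 = 17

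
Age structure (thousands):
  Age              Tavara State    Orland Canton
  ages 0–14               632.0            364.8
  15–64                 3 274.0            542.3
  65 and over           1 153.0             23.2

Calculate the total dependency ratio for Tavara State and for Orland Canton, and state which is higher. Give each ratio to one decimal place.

Tavara State: 54.5
Orland Canton: 71.5
Higher: Orland Canton

Tavara State: (632.0 + 1 153.0) / 3 274.0 × 100 = 1 785.0 / 3 274.0 × 100 = 54.5
Orland Canton: (364.8 + 23.2) / 542.3 × 100 = 388.0 / 542.3 × 100 = 71.5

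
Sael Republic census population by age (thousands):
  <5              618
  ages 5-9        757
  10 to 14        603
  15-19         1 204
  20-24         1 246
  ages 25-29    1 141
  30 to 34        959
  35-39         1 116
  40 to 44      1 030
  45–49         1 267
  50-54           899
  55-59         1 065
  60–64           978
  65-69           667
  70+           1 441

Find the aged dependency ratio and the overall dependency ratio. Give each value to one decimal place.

Old-age dependency ratio: 19.3
Total dependency ratio: 37.5

0–14: 618 + 757 + 603 = 1 978
15–64: 1 204 + 1 246 + 1 141 + 959 + 1 116 + 1 030 + 1 267 + 899 + 1 065 + 978 = 10 905
65+: 667 + 1 441 = 2 108
Old-age dependency ratio = 2 108 / 10 905 × 100 = 19.3
Total dependency ratio = (1 978 + 2 108) / 10 905 × 100 = 4 086 / 10 905 × 100 = 37.5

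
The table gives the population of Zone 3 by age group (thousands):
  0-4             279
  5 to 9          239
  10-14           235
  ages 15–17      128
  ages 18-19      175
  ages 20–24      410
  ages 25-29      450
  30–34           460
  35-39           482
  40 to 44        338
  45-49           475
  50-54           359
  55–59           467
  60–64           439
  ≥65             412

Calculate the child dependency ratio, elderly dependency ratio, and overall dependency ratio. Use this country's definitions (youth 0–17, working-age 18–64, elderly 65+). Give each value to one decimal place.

Youth dependency ratio: 21.7
Old-age dependency ratio: 10.2
Total dependency ratio: 31.9

0–17: 279 + 239 + 235 + 128 = 881
18–64: 175 + 410 + 450 + 460 + 482 + 338 + 475 + 359 + 467 + 439 = 4 055
65+: 412
Youth dependency ratio = 881 / 4 055 × 100 = 21.7
Old-age dependency ratio = 412 / 4 055 × 100 = 10.2
Total dependency ratio = (881 + 412) / 4 055 × 100 = 1 293 / 4 055 × 100 = 31.9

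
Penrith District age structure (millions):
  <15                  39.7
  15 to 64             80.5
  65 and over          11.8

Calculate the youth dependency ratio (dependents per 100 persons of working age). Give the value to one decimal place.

Youth dependency ratio: 49.3

Youth dependency ratio = 39.7 / 80.5 × 100 = 49.3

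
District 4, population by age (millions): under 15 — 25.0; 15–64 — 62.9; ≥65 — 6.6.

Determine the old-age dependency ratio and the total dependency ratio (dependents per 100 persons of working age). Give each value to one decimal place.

Old-age dependency ratio: 10.5
Total dependency ratio: 50.2

Old-age dependency ratio = 6.6 / 62.9 × 100 = 10.5
Total dependency ratio = (25.0 + 6.6) / 62.9 × 100 = 31.6 / 62.9 × 100 = 50.2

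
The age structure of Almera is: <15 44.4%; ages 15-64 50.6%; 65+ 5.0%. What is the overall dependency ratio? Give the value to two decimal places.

Total dependency ratio: 97.63

Total dependency ratio = (44.4 + 5.0) / 50.6 × 100 = 49.4 / 50.6 × 100 = 97.63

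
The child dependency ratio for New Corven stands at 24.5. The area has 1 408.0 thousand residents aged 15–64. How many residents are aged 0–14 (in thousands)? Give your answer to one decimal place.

Youth dependency ratio = youth / working-age × 100
24.5 = Y / 1 408.0 × 100
⇒ 345.0

Aged 0–14: 345.0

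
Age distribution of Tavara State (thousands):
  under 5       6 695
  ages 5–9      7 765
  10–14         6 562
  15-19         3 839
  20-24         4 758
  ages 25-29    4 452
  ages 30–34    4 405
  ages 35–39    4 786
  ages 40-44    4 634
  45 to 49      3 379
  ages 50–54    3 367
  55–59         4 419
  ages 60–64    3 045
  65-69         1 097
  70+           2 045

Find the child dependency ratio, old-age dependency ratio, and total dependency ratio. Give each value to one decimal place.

0–14: 6 695 + 7 765 + 6 562 = 21 022
15–64: 3 839 + 4 758 + 4 452 + 4 405 + 4 786 + 4 634 + 3 379 + 3 367 + 4 419 + 3 045 = 41 084
65+: 1 097 + 2 045 = 3 142
Youth dependency ratio = 21 022 / 41 084 × 100 = 51.2
Old-age dependency ratio = 3 142 / 41 084 × 100 = 7.6
Total dependency ratio = (21 022 + 3 142) / 41 084 × 100 = 24 164 / 41 084 × 100 = 58.8

Youth dependency ratio: 51.2
Old-age dependency ratio: 7.6
Total dependency ratio: 58.8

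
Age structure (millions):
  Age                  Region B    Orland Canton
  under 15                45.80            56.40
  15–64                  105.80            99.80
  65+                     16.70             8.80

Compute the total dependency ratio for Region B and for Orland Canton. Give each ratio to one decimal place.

Region B: (45.80 + 16.70) / 105.80 × 100 = 62.50 / 105.80 × 100 = 59.1
Orland Canton: (56.40 + 8.80) / 99.80 × 100 = 65.20 / 99.80 × 100 = 65.3

Region B: 59.1
Orland Canton: 65.3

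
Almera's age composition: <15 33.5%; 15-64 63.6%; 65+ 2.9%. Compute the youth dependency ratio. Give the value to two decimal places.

Youth dependency ratio = 33.5 / 63.6 × 100 = 52.67

Youth dependency ratio: 52.67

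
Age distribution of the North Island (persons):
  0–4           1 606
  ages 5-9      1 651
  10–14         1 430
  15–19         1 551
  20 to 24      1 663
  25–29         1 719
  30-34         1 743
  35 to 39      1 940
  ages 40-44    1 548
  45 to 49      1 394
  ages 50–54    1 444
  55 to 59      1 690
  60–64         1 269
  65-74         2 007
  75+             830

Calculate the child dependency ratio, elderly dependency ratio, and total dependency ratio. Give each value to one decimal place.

0–14: 1 606 + 1 651 + 1 430 = 4 687
15–64: 1 551 + 1 663 + 1 719 + 1 743 + 1 940 + 1 548 + 1 394 + 1 444 + 1 690 + 1 269 = 15 961
65+: 2 007 + 830 = 2 837
Youth dependency ratio = 4 687 / 15 961 × 100 = 29.4
Old-age dependency ratio = 2 837 / 15 961 × 100 = 17.8
Total dependency ratio = (4 687 + 2 837) / 15 961 × 100 = 7 524 / 15 961 × 100 = 47.1

Youth dependency ratio: 29.4
Old-age dependency ratio: 17.8
Total dependency ratio: 47.1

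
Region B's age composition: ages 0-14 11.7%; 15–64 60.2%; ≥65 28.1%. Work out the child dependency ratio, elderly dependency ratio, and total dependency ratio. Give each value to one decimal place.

Youth dependency ratio = 11.7 / 60.2 × 100 = 19.4
Old-age dependency ratio = 28.1 / 60.2 × 100 = 46.7
Total dependency ratio = (11.7 + 28.1) / 60.2 × 100 = 39.8 / 60.2 × 100 = 66.1

Youth dependency ratio: 19.4
Old-age dependency ratio: 46.7
Total dependency ratio: 66.1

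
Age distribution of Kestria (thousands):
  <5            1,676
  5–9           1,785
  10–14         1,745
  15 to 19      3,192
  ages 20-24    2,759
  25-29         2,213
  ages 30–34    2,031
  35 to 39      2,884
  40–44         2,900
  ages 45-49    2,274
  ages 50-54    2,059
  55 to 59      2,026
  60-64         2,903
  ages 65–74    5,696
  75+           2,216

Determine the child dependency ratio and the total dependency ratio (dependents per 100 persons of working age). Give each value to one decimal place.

0–14: 1,676 + 1,785 + 1,745 = 5,206
15–64: 3,192 + 2,759 + 2,213 + 2,031 + 2,884 + 2,900 + 2,274 + 2,059 + 2,026 + 2,903 = 25,241
65+: 5,696 + 2,216 = 7,912
Youth dependency ratio = 5,206 / 25,241 × 100 = 20.6
Total dependency ratio = (5,206 + 7,912) / 25,241 × 100 = 13,118 / 25,241 × 100 = 52.0

Youth dependency ratio: 20.6
Total dependency ratio: 52.0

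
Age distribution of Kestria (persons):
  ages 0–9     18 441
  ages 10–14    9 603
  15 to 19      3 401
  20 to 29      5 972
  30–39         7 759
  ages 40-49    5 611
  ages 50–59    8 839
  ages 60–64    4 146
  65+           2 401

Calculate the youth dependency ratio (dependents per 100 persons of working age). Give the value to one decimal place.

0–14: 18 441 + 9 603 = 28 044
15–64: 3 401 + 5 972 + 7 759 + 5 611 + 8 839 + 4 146 = 35 728
65+: 2 401
Youth dependency ratio = 28 044 / 35 728 × 100 = 78.5

Youth dependency ratio: 78.5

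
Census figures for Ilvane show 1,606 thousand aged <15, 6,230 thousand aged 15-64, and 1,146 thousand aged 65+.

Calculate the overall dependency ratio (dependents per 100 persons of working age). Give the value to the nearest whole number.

Total dependency ratio = (1,606 + 1,146) / 6,230 × 100 = 2,752 / 6,230 × 100 = 44

Total dependency ratio: 44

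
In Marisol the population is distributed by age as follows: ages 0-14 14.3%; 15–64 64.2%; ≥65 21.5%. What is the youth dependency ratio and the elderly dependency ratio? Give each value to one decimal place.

Youth dependency ratio: 22.3
Old-age dependency ratio: 33.5

Youth dependency ratio = 14.3 / 64.2 × 100 = 22.3
Old-age dependency ratio = 21.5 / 64.2 × 100 = 33.5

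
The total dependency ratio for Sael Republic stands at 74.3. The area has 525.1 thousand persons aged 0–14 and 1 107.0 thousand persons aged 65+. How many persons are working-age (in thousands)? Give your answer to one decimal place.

Working-age: 2 196.6

Total dependency ratio = (youth + elderly) / working-age × 100
74.3 = (525.1 + 1 107.0) / W × 100
⇒ 2 196.6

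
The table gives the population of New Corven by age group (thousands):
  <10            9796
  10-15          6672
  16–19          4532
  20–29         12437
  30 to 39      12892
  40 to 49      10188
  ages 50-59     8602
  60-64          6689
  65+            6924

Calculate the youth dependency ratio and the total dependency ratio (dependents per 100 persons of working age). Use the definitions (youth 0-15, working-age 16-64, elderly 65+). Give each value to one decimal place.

Youth dependency ratio: 29.8
Total dependency ratio: 42.3

0–15: 9796 + 6672 = 16468
16–64: 4532 + 12437 + 12892 + 10188 + 8602 + 6689 = 55340
65+: 6924
Youth dependency ratio = 16468 / 55340 × 100 = 29.8
Total dependency ratio = (16468 + 6924) / 55340 × 100 = 23392 / 55340 × 100 = 42.3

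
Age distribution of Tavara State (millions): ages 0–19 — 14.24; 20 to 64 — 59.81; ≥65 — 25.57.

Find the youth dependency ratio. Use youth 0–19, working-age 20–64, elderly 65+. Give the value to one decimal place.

Youth dependency ratio = 14.24 / 59.81 × 100 = 23.8

Youth dependency ratio: 23.8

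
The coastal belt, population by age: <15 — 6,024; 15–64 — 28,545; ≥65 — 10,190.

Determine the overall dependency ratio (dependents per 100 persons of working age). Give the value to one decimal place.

Total dependency ratio: 56.8

Total dependency ratio = (6,024 + 10,190) / 28,545 × 100 = 16,214 / 28,545 × 100 = 56.8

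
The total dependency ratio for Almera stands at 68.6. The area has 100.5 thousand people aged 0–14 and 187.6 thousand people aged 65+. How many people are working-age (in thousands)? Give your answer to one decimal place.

Total dependency ratio = (youth + elderly) / working-age × 100
68.6 = (100.5 + 187.6) / W × 100
⇒ 420.0

Working-age: 420.0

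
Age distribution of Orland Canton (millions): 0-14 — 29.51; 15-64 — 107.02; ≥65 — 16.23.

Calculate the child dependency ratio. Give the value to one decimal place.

Youth dependency ratio: 27.6

Youth dependency ratio = 29.51 / 107.02 × 100 = 27.6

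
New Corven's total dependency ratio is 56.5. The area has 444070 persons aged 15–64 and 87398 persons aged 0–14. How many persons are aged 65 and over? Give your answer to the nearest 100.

Total dependency ratio = (youth + elderly) / working-age × 100
56.5 = (87398 + E) / 444070 × 100
⇒ 163500

Aged 65 and over: 163500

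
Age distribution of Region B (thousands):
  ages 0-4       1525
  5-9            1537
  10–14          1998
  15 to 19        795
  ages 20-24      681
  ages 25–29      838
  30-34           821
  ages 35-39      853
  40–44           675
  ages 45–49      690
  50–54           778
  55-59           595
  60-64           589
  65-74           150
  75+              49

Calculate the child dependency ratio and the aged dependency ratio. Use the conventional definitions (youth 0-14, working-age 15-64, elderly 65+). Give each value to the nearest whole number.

0–14: 1525 + 1537 + 1998 = 5060
15–64: 795 + 681 + 838 + 821 + 853 + 675 + 690 + 778 + 595 + 589 = 7315
65+: 150 + 49 = 199
Youth dependency ratio = 5060 / 7315 × 100 = 69
Old-age dependency ratio = 199 / 7315 × 100 = 3

Youth dependency ratio: 69
Old-age dependency ratio: 3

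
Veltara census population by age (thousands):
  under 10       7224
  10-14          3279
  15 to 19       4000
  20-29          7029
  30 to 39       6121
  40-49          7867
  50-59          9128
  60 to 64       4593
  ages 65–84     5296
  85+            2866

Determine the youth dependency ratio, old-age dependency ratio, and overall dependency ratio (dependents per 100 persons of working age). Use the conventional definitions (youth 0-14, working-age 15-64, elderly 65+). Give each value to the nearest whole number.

0–14: 7224 + 3279 = 10503
15–64: 4000 + 7029 + 6121 + 7867 + 9128 + 4593 = 38738
65+: 5296 + 2866 = 8162
Youth dependency ratio = 10503 / 38738 × 100 = 27
Old-age dependency ratio = 8162 / 38738 × 100 = 21
Total dependency ratio = (10503 + 8162) / 38738 × 100 = 18665 / 38738 × 100 = 48

Youth dependency ratio: 27
Old-age dependency ratio: 21
Total dependency ratio: 48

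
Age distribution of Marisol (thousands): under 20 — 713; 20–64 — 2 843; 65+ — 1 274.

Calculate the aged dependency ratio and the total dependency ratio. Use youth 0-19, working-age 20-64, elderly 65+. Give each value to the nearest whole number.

Old-age dependency ratio = 1 274 / 2 843 × 100 = 45
Total dependency ratio = (713 + 1 274) / 2 843 × 100 = 1 987 / 2 843 × 100 = 70

Old-age dependency ratio: 45
Total dependency ratio: 70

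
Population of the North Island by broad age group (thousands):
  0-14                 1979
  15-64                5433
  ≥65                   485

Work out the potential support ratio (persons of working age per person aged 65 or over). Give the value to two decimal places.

Potential support ratio: 11.20

Potential support ratio = 5433 / 485 = 11.20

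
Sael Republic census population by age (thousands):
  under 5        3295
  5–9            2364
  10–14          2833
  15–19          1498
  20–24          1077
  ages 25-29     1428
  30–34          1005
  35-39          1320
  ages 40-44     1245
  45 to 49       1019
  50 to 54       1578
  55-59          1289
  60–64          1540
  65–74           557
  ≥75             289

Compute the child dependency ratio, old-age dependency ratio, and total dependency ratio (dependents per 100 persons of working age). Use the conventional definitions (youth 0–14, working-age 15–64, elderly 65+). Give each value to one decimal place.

Youth dependency ratio: 65.3
Old-age dependency ratio: 6.5
Total dependency ratio: 71.8

0–14: 3295 + 2364 + 2833 = 8492
15–64: 1498 + 1077 + 1428 + 1005 + 1320 + 1245 + 1019 + 1578 + 1289 + 1540 = 12999
65+: 557 + 289 = 846
Youth dependency ratio = 8492 / 12999 × 100 = 65.3
Old-age dependency ratio = 846 / 12999 × 100 = 6.5
Total dependency ratio = (8492 + 846) / 12999 × 100 = 9338 / 12999 × 100 = 71.8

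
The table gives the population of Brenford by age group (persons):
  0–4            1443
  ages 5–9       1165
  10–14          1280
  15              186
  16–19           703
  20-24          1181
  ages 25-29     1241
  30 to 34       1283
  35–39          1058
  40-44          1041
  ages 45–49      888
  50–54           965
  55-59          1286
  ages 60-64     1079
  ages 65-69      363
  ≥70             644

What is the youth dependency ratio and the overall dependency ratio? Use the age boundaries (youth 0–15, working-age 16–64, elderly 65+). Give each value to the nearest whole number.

0–15: 1443 + 1165 + 1280 + 186 = 4074
16–64: 703 + 1181 + 1241 + 1283 + 1058 + 1041 + 888 + 965 + 1286 + 1079 = 10725
65+: 363 + 644 = 1007
Youth dependency ratio = 4074 / 10725 × 100 = 38
Total dependency ratio = (4074 + 1007) / 10725 × 100 = 5081 / 10725 × 100 = 47

Youth dependency ratio: 38
Total dependency ratio: 47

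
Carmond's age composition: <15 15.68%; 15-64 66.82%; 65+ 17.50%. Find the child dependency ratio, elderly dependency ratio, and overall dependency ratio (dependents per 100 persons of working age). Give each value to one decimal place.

Youth dependency ratio: 23.5
Old-age dependency ratio: 26.2
Total dependency ratio: 49.7

Youth dependency ratio = 15.68 / 66.82 × 100 = 23.5
Old-age dependency ratio = 17.50 / 66.82 × 100 = 26.2
Total dependency ratio = (15.68 + 17.50) / 66.82 × 100 = 33.18 / 66.82 × 100 = 49.7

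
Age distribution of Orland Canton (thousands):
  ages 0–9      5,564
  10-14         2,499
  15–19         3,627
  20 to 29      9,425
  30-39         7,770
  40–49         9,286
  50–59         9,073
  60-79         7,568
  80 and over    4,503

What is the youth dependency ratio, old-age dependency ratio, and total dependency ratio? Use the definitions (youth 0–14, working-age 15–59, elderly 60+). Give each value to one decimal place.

0–14: 5,564 + 2,499 = 8,063
15–59: 3,627 + 9,425 + 7,770 + 9,286 + 9,073 = 39,181
60+: 7,568 + 4,503 = 12,071
Youth dependency ratio = 8,063 / 39,181 × 100 = 20.6
Old-age dependency ratio = 12,071 / 39,181 × 100 = 30.8
Total dependency ratio = (8,063 + 12,071) / 39,181 × 100 = 20,134 / 39,181 × 100 = 51.4

Youth dependency ratio: 20.6
Old-age dependency ratio: 30.8
Total dependency ratio: 51.4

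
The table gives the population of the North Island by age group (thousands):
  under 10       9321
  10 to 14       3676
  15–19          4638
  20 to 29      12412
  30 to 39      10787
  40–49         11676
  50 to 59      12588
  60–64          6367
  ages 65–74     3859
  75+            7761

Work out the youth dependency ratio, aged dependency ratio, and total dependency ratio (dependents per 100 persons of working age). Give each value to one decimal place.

0–14: 9321 + 3676 = 12997
15–64: 4638 + 12412 + 10787 + 11676 + 12588 + 6367 = 58468
65+: 3859 + 7761 = 11620
Youth dependency ratio = 12997 / 58468 × 100 = 22.2
Old-age dependency ratio = 11620 / 58468 × 100 = 19.9
Total dependency ratio = (12997 + 11620) / 58468 × 100 = 24617 / 58468 × 100 = 42.1

Youth dependency ratio: 22.2
Old-age dependency ratio: 19.9
Total dependency ratio: 42.1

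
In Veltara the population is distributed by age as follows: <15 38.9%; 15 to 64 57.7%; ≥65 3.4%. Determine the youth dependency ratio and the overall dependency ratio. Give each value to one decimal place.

Youth dependency ratio = 38.9 / 57.7 × 100 = 67.4
Total dependency ratio = (38.9 + 3.4) / 57.7 × 100 = 42.3 / 57.7 × 100 = 73.3

Youth dependency ratio: 67.4
Total dependency ratio: 73.3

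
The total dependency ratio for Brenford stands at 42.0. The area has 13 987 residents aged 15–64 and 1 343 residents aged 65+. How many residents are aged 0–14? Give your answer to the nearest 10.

Total dependency ratio = (youth + elderly) / working-age × 100
42.0 = (Y + 1 343) / 13 987 × 100
⇒ 4 530

Aged 0–14: 4 530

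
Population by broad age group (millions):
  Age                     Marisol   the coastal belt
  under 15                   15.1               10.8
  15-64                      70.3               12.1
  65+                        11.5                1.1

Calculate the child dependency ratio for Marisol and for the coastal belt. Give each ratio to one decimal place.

Marisol: 21.5
the coastal belt: 89.3

Marisol: 15.1 / 70.3 × 100 = 21.5
the coastal belt: 10.8 / 12.1 × 100 = 89.3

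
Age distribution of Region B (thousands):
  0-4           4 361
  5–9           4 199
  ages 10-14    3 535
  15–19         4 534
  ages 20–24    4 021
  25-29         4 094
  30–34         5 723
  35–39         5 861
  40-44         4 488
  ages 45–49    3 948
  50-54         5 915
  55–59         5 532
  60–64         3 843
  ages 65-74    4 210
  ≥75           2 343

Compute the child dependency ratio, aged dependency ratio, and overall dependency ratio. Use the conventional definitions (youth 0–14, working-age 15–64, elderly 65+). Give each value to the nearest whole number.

Youth dependency ratio: 25
Old-age dependency ratio: 14
Total dependency ratio: 39

0–14: 4 361 + 4 199 + 3 535 = 12 095
15–64: 4 534 + 4 021 + 4 094 + 5 723 + 5 861 + 4 488 + 3 948 + 5 915 + 5 532 + 3 843 = 47 959
65+: 4 210 + 2 343 = 6 553
Youth dependency ratio = 12 095 / 47 959 × 100 = 25
Old-age dependency ratio = 6 553 / 47 959 × 100 = 14
Total dependency ratio = (12 095 + 6 553) / 47 959 × 100 = 18 648 / 47 959 × 100 = 39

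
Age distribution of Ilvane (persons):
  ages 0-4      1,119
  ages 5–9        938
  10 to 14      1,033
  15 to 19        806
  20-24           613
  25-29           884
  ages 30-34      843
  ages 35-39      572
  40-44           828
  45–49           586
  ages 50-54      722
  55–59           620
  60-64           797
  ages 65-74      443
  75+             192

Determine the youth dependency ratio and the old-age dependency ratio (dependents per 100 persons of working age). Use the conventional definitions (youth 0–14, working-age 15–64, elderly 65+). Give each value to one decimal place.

Youth dependency ratio: 42.5
Old-age dependency ratio: 8.7

0–14: 1,119 + 938 + 1,033 = 3,090
15–64: 806 + 613 + 884 + 843 + 572 + 828 + 586 + 722 + 620 + 797 = 7,271
65+: 443 + 192 = 635
Youth dependency ratio = 3,090 / 7,271 × 100 = 42.5
Old-age dependency ratio = 635 / 7,271 × 100 = 8.7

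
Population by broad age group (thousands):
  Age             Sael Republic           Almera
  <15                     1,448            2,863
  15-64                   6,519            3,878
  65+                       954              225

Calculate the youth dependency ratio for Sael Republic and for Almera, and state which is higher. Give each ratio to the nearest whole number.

Sael Republic: 1,448 / 6,519 × 100 = 22
Almera: 2,863 / 3,878 × 100 = 74

Sael Republic: 22
Almera: 74
Higher: Almera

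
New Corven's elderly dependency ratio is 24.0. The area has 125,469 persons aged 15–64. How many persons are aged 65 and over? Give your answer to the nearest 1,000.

Aged 65 and over: 30,000

Old-age dependency ratio = elderly / working-age × 100
24.0 = E / 125,469 × 100
⇒ 30,000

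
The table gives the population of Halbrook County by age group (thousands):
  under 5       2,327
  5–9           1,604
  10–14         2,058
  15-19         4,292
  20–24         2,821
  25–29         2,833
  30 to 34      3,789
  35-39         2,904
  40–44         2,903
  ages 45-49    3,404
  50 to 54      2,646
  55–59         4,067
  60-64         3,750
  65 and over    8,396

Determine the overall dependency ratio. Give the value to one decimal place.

0–14: 2,327 + 1,604 + 2,058 = 5,989
15–64: 4,292 + 2,821 + 2,833 + 3,789 + 2,904 + 2,903 + 3,404 + 2,646 + 4,067 + 3,750 = 33,409
65+: 8,396
Total dependency ratio = (5,989 + 8,396) / 33,409 × 100 = 14,385 / 33,409 × 100 = 43.1

Total dependency ratio: 43.1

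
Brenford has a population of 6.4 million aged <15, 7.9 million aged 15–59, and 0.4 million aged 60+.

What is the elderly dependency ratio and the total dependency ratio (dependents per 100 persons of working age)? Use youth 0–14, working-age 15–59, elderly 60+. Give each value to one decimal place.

Old-age dependency ratio: 5.1
Total dependency ratio: 86.1

Old-age dependency ratio = 0.4 / 7.9 × 100 = 5.1
Total dependency ratio = (6.4 + 0.4) / 7.9 × 100 = 6.8 / 7.9 × 100 = 86.1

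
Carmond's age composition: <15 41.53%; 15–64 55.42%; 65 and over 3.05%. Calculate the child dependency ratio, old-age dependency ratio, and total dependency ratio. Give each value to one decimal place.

Youth dependency ratio = 41.53 / 55.42 × 100 = 74.9
Old-age dependency ratio = 3.05 / 55.42 × 100 = 5.5
Total dependency ratio = (41.53 + 3.05) / 55.42 × 100 = 44.58 / 55.42 × 100 = 80.4

Youth dependency ratio: 74.9
Old-age dependency ratio: 5.5
Total dependency ratio: 80.4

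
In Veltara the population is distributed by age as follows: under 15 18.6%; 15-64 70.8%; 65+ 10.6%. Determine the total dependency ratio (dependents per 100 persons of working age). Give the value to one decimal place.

Total dependency ratio = (18.6 + 10.6) / 70.8 × 100 = 29.2 / 70.8 × 100 = 41.2

Total dependency ratio: 41.2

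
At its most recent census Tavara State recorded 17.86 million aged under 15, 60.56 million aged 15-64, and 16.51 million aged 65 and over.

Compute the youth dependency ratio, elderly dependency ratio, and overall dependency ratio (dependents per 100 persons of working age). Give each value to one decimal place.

Youth dependency ratio = 17.86 / 60.56 × 100 = 29.5
Old-age dependency ratio = 16.51 / 60.56 × 100 = 27.3
Total dependency ratio = (17.86 + 16.51) / 60.56 × 100 = 34.37 / 60.56 × 100 = 56.8

Youth dependency ratio: 29.5
Old-age dependency ratio: 27.3
Total dependency ratio: 56.8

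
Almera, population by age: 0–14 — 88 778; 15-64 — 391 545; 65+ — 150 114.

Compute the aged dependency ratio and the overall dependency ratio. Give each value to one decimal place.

Old-age dependency ratio = 150 114 / 391 545 × 100 = 38.3
Total dependency ratio = (88 778 + 150 114) / 391 545 × 100 = 238 892 / 391 545 × 100 = 61.0

Old-age dependency ratio: 38.3
Total dependency ratio: 61.0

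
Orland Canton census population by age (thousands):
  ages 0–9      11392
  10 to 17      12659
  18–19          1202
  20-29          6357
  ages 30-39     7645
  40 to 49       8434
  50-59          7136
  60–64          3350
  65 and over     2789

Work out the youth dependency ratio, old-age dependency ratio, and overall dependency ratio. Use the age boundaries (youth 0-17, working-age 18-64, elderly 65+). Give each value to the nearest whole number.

0–17: 11392 + 12659 = 24051
18–64: 1202 + 6357 + 7645 + 8434 + 7136 + 3350 = 34124
65+: 2789
Youth dependency ratio = 24051 / 34124 × 100 = 70
Old-age dependency ratio = 2789 / 34124 × 100 = 8
Total dependency ratio = (24051 + 2789) / 34124 × 100 = 26840 / 34124 × 100 = 79

Youth dependency ratio: 70
Old-age dependency ratio: 8
Total dependency ratio: 79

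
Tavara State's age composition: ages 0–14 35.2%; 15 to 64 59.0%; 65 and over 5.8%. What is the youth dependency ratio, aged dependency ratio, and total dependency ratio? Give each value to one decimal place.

Youth dependency ratio = 35.2 / 59.0 × 100 = 59.7
Old-age dependency ratio = 5.8 / 59.0 × 100 = 9.8
Total dependency ratio = (35.2 + 5.8) / 59.0 × 100 = 41.0 / 59.0 × 100 = 69.5

Youth dependency ratio: 59.7
Old-age dependency ratio: 9.8
Total dependency ratio: 69.5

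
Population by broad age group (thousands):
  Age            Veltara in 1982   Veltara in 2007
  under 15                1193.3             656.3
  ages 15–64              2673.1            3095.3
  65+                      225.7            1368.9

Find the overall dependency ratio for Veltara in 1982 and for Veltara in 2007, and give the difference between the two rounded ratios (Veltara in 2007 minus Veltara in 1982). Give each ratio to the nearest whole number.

Veltara in 1982: (1193.3 + 225.7) / 2673.1 × 100 = 1419.0 / 2673.1 × 100 = 53
Veltara in 2007: (656.3 + 1368.9) / 3095.3 × 100 = 2025.2 / 3095.3 × 100 = 65

Veltara in 1982: 53
Veltara in 2007: 65
Difference: +12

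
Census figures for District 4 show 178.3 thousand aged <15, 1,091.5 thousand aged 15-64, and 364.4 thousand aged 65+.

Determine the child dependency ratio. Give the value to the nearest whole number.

Youth dependency ratio = 178.3 / 1,091.5 × 100 = 16

Youth dependency ratio: 16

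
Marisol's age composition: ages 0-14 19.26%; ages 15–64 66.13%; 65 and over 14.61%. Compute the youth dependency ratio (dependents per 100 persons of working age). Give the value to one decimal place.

Youth dependency ratio: 29.1

Youth dependency ratio = 19.26 / 66.13 × 100 = 29.1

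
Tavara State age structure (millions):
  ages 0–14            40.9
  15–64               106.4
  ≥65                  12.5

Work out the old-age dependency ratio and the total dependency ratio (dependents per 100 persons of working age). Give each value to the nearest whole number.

Old-age dependency ratio: 12
Total dependency ratio: 50

Old-age dependency ratio = 12.5 / 106.4 × 100 = 12
Total dependency ratio = (40.9 + 12.5) / 106.4 × 100 = 53.4 / 106.4 × 100 = 50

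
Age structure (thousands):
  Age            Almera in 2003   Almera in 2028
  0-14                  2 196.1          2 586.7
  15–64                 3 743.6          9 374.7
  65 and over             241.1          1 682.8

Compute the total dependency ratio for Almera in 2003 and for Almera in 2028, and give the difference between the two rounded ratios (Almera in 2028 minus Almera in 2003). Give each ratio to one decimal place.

Almera in 2003: (2 196.1 + 241.1) / 3 743.6 × 100 = 2 437.2 / 3 743.6 × 100 = 65.1
Almera in 2028: (2 586.7 + 1 682.8) / 9 374.7 × 100 = 4 269.5 / 9 374.7 × 100 = 45.5

Almera in 2003: 65.1
Almera in 2028: 45.5
Difference: -19.6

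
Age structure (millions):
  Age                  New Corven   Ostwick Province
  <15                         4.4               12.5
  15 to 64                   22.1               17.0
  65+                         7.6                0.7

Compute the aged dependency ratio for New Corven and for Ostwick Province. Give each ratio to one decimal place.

New Corven: 7.6 / 22.1 × 100 = 34.4
Ostwick Province: 0.7 / 17.0 × 100 = 4.1

New Corven: 34.4
Ostwick Province: 4.1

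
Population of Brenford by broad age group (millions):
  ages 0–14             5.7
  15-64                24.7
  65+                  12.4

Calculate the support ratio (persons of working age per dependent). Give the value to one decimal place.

Support ratio: 1.4

Support ratio = 24.7 / (5.7 + 12.4) = 24.7 / 18.1 = 1.4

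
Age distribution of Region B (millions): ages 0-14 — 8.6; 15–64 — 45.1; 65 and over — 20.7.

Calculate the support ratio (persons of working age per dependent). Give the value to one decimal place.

Support ratio: 1.5

Support ratio = 45.1 / (8.6 + 20.7) = 45.1 / 29.3 = 1.5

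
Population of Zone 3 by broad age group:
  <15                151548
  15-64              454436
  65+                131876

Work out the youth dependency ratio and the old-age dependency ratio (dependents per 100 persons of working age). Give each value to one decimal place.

Youth dependency ratio = 151548 / 454436 × 100 = 33.3
Old-age dependency ratio = 131876 / 454436 × 100 = 29.0

Youth dependency ratio: 33.3
Old-age dependency ratio: 29.0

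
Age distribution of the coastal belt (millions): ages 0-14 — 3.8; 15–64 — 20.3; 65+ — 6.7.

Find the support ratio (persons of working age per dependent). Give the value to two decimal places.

Support ratio = 20.3 / (3.8 + 6.7) = 20.3 / 10.5 = 1.93

Support ratio: 1.93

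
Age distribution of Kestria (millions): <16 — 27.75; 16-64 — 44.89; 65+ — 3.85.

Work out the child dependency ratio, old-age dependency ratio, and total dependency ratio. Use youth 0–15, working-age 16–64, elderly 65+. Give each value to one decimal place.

Youth dependency ratio: 61.8
Old-age dependency ratio: 8.6
Total dependency ratio: 70.4

Youth dependency ratio = 27.75 / 44.89 × 100 = 61.8
Old-age dependency ratio = 3.85 / 44.89 × 100 = 8.6
Total dependency ratio = (27.75 + 3.85) / 44.89 × 100 = 31.60 / 44.89 × 100 = 70.4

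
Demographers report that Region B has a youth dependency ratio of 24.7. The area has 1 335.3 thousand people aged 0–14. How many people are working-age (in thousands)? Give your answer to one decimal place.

Working-age: 5 406.1

Youth dependency ratio = youth / working-age × 100
24.7 = 1 335.3 / W × 100
⇒ 5 406.1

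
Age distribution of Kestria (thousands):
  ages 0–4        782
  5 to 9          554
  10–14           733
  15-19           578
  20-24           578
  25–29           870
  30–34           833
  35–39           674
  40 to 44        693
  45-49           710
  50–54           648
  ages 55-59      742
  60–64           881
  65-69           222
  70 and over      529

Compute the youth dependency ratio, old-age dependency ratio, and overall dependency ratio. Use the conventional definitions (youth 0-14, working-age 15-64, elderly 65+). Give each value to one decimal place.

Youth dependency ratio: 28.7
Old-age dependency ratio: 10.4
Total dependency ratio: 39.1

0–14: 782 + 554 + 733 = 2 069
15–64: 578 + 578 + 870 + 833 + 674 + 693 + 710 + 648 + 742 + 881 = 7 207
65+: 222 + 529 = 751
Youth dependency ratio = 2 069 / 7 207 × 100 = 28.7
Old-age dependency ratio = 751 / 7 207 × 100 = 10.4
Total dependency ratio = (2 069 + 751) / 7 207 × 100 = 2 820 / 7 207 × 100 = 39.1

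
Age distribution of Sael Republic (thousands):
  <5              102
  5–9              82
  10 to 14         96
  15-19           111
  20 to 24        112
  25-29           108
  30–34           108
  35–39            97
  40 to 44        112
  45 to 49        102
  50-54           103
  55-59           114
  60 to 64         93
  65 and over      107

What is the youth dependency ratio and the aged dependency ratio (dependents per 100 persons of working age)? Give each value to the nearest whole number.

0–14: 102 + 82 + 96 = 280
15–64: 111 + 112 + 108 + 108 + 97 + 112 + 102 + 103 + 114 + 93 = 1 060
65+: 107
Youth dependency ratio = 280 / 1 060 × 100 = 26
Old-age dependency ratio = 107 / 1 060 × 100 = 10

Youth dependency ratio: 26
Old-age dependency ratio: 10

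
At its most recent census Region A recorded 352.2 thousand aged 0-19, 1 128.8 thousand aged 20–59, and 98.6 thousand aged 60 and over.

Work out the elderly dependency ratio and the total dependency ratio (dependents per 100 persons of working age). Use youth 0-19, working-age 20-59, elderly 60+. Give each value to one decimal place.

Old-age dependency ratio = 98.6 / 1 128.8 × 100 = 8.7
Total dependency ratio = (352.2 + 98.6) / 1 128.8 × 100 = 450.8 / 1 128.8 × 100 = 39.9

Old-age dependency ratio: 8.7
Total dependency ratio: 39.9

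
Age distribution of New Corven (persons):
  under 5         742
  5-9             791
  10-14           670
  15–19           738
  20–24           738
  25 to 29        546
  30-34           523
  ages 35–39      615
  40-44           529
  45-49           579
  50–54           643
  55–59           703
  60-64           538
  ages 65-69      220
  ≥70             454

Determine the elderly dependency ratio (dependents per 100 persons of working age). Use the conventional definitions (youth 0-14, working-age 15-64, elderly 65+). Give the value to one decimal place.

0–14: 742 + 791 + 670 = 2 203
15–64: 738 + 738 + 546 + 523 + 615 + 529 + 579 + 643 + 703 + 538 = 6 152
65+: 220 + 454 = 674
Old-age dependency ratio = 674 / 6 152 × 100 = 11.0

Old-age dependency ratio: 11.0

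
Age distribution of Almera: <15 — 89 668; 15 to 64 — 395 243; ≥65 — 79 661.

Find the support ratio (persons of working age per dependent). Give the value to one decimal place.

Support ratio = 395 243 / (89 668 + 79 661) = 395 243 / 169 329 = 2.3

Support ratio: 2.3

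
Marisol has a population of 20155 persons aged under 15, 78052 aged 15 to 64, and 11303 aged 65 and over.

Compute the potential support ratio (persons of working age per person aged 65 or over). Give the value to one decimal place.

Potential support ratio = 78052 / 11303 = 6.9

Potential support ratio: 6.9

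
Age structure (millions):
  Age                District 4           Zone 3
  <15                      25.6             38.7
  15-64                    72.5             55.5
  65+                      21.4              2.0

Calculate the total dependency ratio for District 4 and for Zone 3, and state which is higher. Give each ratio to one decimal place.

District 4: (25.6 + 21.4) / 72.5 × 100 = 47.0 / 72.5 × 100 = 64.8
Zone 3: (38.7 + 2.0) / 55.5 × 100 = 40.7 / 55.5 × 100 = 73.3

District 4: 64.8
Zone 3: 73.3
Higher: Zone 3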